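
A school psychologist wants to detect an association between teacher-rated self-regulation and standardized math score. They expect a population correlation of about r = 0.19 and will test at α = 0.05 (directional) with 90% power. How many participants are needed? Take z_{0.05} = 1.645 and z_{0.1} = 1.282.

Fisher's z: C = ½·ln((1+r)/(1−r)) = ½·ln(1.4691) = 0.1923.
n = ((z_{α} + z_β)/C)² + 3.
(1.645 + 1.282) / 0.1923 = 2.927 / 0.1923 = 15.221.
n = 15.221² + 3 = 231.68 + 3 = 234.7.
Round up.

n = 235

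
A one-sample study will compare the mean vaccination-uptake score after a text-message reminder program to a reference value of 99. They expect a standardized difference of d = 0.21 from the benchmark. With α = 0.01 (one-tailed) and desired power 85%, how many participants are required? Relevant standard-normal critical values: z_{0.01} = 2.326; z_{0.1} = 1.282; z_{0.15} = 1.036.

n = 257

For a one-sample test: n = ((z_{α} + z_β) / d)².
z_{α} + z_β = 2.326 + 1.036 = 3.362.
n = (3.362 / 0.21)² = 16.010² = 256.30.
Round up.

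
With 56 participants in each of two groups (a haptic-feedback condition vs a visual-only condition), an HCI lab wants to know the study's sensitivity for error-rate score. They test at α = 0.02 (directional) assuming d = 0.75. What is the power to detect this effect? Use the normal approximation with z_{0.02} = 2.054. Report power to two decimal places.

For two equal groups, power = Φ(d·√(n/2) − z_{α}).
d·√(n/2) = 0.75 × √(56/2) = 0.75 × 5.292 = 3.969.
z_β = 3.969 − 2.054 = 1.915.
Power = Φ(1.915) = 0.972.

power ≈ 0.97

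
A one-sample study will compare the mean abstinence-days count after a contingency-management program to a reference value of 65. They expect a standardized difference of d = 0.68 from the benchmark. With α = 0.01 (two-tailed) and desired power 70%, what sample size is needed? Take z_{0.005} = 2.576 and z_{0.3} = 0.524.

For a one-sample test: n = ((z_{α/2} + z_β) / d)².
z_{α/2} + z_β = 2.576 + 0.524 = 3.100.
n = (3.100 / 0.68)² = 4.559² = 20.78.
Round up.

n = 21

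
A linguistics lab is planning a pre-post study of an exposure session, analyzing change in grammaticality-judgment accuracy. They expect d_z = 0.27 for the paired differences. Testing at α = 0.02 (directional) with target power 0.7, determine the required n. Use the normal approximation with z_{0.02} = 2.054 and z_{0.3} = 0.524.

For a paired (one-sample on differences) test: n = ((z_{α} + z_β) / d)².
z_{α} + z_β = 2.054 + 0.524 = 2.578.
n = (2.578 / 0.27)² = 9.548² = 91.17.
Round up.

n = 92 pairs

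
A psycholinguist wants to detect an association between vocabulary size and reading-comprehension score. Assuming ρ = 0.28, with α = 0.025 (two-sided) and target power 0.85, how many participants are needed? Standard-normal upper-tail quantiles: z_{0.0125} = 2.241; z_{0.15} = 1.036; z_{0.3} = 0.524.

Fisher's z: C = ½·ln((1+r)/(1−r)) = ½·ln(1.7778) = 0.2877.
n = ((z_{α/2} + z_β)/C)² + 3.
(2.241 + 1.036) / 0.2877 = 3.277 / 0.2877 = 11.390.
n = 11.390² + 3 = 129.74 + 3 = 132.7.
Round up.

n = 133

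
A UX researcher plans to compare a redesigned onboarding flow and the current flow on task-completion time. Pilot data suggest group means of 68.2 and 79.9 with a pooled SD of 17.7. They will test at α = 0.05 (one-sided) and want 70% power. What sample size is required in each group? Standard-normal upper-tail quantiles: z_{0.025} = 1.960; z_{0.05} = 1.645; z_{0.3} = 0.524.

n = 22 per group

Cohen's d = |M₁ − M₂| / SD_pooled = |68.2 − 79.9| / 17.7 = 11.7 / 17.7 = 0.661.
For two independent groups with equal n: n = 2·((z_{α} + z_β) / d)².
z_{α} + z_β = 1.645 + 0.524 = 2.169.
n = 2 × (2.169 / 0.661)² = 2 × 3.281² = 2 × 10.77 = 21.5.
Round up to the next whole participant.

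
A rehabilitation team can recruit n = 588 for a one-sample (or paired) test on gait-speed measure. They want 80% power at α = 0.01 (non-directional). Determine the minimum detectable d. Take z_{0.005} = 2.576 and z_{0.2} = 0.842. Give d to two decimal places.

For a single sample (or paired design) of n = 588: d_min = (z_{α/2} + z_β)/√n.
z-sum = 2.576 + 0.842 = 3.418.
d_min = 3.418 / √588 = 3.418 / 24.249 = 0.141.

d_min ≈ 0.14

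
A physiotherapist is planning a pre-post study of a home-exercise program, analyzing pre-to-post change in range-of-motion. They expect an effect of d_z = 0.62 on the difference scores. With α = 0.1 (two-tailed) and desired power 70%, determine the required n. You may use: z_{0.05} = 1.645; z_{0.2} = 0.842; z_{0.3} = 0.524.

n = 13 pairs

For a paired (one-sample on differences) test: n = ((z_{α/2} + z_β) / d)².
z_{α/2} + z_β = 1.645 + 0.524 = 2.169.
n = (2.169 / 0.62)² = 3.498² = 12.24.
Round up.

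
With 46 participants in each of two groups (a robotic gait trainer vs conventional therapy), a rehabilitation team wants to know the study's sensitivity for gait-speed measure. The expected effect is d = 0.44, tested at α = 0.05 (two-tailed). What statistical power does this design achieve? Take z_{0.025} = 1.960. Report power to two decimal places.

power ≈ 0.56

For two equal groups, power = Φ(d·√(n/2) − z_{α/2}).
d·√(n/2) = 0.44 × √(46/2) = 0.44 × 4.796 = 2.110.
z_β = 2.110 − 1.960 = 0.150.
Power = Φ(0.150) = 0.560.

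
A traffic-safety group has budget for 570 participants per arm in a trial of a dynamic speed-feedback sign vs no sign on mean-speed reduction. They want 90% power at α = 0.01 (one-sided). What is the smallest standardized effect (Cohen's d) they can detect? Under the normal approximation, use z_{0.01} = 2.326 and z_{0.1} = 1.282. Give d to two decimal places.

d_min ≈ 0.21

For two independent groups of n = 570 each: d_min = (z_{α} + z_β)·√(2/n).
z-sum = 2.326 + 1.282 = 3.608.
d_min = 3.608 × √(2/570) = 3.608 × 0.0592 = 0.214.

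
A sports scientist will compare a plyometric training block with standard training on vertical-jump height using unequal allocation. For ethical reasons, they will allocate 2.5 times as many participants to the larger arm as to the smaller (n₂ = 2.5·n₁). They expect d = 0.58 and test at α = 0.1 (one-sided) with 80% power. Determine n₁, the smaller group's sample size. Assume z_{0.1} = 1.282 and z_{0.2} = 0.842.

With allocation ratio k = n₂/n₁ = 2.5, Var(x̄₁−x̄₂) = σ²(1/n₁ + 1/(k·n₁)) = σ²·(k+1)/(k·n₁).
So n₁ = (1 + 1/k)·((z_{α} + z_β)/d)² = 1.400 × (2.124/0.58)².
n₁ = 1.400 × 13.41 = 18.8.
Round up: n₁ = 19, giving n₂ = ⌈2.5 × 19⌉ = ⌈47.5⌉ = 48.

n₁ = 19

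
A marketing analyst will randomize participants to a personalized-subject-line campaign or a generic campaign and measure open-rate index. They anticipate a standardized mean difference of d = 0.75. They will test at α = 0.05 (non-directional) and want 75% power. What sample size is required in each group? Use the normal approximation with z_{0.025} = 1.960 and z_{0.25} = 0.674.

n = 25 per group

For two independent groups with equal n: n = 2·((z_{α/2} + z_β) / d)².
z_{α/2} + z_β = 1.960 + 0.674 = 2.634.
n = 2 × (2.634 / 0.75)² = 2 × 3.512² = 2 × 12.33 = 24.7.
Round up to the next whole participant.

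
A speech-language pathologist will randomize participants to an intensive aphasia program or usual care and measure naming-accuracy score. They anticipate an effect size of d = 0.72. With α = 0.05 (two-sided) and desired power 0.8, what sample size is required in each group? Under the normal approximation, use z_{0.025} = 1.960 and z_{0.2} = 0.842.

For two independent groups with equal n: n = 2·((z_{α/2} + z_β) / d)².
z_{α/2} + z_β = 1.960 + 0.842 = 2.802.
n = 2 × (2.802 / 0.72)² = 2 × 3.892² = 2 × 15.15 = 30.3.
Round up to the next whole participant.

n = 31 per group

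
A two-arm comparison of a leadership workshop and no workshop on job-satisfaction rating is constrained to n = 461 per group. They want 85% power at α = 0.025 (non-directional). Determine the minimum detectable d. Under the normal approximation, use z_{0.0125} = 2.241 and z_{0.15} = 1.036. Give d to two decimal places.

For two independent groups of n = 461 each: d_min = (z_{α/2} + z_β)·√(2/n).
z-sum = 2.241 + 1.036 = 3.277.
d_min = 3.277 × √(2/461) = 3.277 × 0.0659 = 0.216.

d_min ≈ 0.22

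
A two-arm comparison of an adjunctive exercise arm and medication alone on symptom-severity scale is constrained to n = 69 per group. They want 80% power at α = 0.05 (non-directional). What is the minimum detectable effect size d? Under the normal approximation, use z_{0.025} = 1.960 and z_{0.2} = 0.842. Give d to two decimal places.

For two independent groups of n = 69 each: d_min = (z_{α/2} + z_β)·√(2/n).
z-sum = 1.960 + 0.842 = 2.802.
d_min = 2.802 × √(2/69) = 2.802 × 0.1703 = 0.477.

d_min ≈ 0.48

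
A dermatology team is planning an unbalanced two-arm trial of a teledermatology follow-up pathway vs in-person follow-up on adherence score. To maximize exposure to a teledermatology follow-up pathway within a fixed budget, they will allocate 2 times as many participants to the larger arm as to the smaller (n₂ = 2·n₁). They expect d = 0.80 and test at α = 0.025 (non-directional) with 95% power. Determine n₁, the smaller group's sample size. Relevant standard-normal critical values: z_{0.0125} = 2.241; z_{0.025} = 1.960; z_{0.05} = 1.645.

With allocation ratio k = n₂/n₁ = 2, Var(x̄₁−x̄₂) = σ²(1/n₁ + 1/(k·n₁)) = σ²·(k+1)/(k·n₁).
So n₁ = (1 + 1/k)·((z_{α/2} + z_β)/d)² = 1.500 × (3.886/0.80)².
n₁ = 1.500 × 23.60 = 35.4.
Round up: n₁ = 36, giving n₂ = 2 × 36 = 72.

n₁ = 36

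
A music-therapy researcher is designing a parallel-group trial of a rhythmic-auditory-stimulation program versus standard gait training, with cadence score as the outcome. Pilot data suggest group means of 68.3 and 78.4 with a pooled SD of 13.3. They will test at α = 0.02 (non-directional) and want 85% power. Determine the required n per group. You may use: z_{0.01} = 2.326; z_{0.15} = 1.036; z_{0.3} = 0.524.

Cohen's d = |M₁ − M₂| / SD_pooled = |68.3 − 78.4| / 13.3 = 10.1 / 13.3 = 0.759.
For two independent groups with equal n: n = 2·((z_{α/2} + z_β) / d)².
z_{α/2} + z_β = 2.326 + 1.036 = 3.362.
n = 2 × (3.362 / 0.759)² = 2 × 4.430² = 2 × 19.62 = 39.2.
Round up to the next whole participant.

n = 40 per group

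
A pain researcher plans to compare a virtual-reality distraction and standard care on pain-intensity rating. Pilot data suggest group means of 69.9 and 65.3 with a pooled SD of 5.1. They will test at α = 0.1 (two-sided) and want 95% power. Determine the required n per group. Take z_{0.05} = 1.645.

Cohen's d = |M₁ − M₂| / SD_pooled = |69.9 − 65.3| / 5.1 = 4.6 / 5.1 = 0.902.
For two independent groups with equal n: n = 2·((z_{α/2} + z_β) / d)².
z_{α/2} + z_β = 1.645 + 1.645 = 3.290.
n = 2 × (3.290 / 0.902)² = 2 × 3.647² = 2 × 13.30 = 26.6.
Round up to the next whole participant.

n = 27 per group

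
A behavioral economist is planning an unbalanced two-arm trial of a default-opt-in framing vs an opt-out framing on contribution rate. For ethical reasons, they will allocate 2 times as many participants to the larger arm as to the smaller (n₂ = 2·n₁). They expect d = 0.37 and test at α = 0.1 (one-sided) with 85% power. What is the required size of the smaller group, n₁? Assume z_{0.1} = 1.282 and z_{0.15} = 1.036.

With allocation ratio k = n₂/n₁ = 2, Var(x̄₁−x̄₂) = σ²(1/n₁ + 1/(k·n₁)) = σ²·(k+1)/(k·n₁).
So n₁ = (1 + 1/k)·((z_{α} + z_β)/d)² = 1.500 × (2.318/0.37)².
n₁ = 1.500 × 39.25 = 58.9.
Round up: n₁ = 59, giving n₂ = 2 × 59 = 118.

n₁ = 59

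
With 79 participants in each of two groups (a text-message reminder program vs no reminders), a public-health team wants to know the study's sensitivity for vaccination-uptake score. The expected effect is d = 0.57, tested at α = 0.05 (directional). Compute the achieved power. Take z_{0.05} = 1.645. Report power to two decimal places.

For two equal groups, power = Φ(d·√(n/2) − z_{α}).
d·√(n/2) = 0.57 × √(79/2) = 0.57 × 6.285 = 3.582.
z_β = 3.582 − 1.645 = 1.937.
Power = Φ(1.937) = 0.974.

power ≈ 0.97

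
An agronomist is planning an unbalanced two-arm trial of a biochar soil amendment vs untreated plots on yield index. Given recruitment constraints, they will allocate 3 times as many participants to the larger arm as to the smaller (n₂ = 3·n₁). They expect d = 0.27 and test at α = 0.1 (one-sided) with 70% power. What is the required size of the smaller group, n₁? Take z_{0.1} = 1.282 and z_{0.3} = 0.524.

With allocation ratio k = n₂/n₁ = 3, Var(x̄₁−x̄₂) = σ²(1/n₁ + 1/(k·n₁)) = σ²·(k+1)/(k·n₁).
So n₁ = (1 + 1/k)·((z_{α} + z_β)/d)² = 1.333 × (1.806/0.27)².
n₁ = 1.333 × 44.74 = 59.7.
Round up: n₁ = 60, giving n₂ = 3 × 60 = 180.

n₁ = 60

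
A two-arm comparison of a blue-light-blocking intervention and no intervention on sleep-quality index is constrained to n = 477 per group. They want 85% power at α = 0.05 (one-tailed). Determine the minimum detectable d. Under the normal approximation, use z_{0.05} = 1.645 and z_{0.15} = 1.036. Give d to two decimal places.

For two independent groups of n = 477 each: d_min = (z_{α} + z_β)·√(2/n).
z-sum = 1.645 + 1.036 = 2.681.
d_min = 2.681 × √(2/477) = 2.681 × 0.0648 = 0.174.

d_min ≈ 0.17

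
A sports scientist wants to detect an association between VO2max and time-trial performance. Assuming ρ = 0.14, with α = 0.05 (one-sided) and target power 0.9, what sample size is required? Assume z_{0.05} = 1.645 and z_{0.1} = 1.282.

n = 435

Fisher's z: C = ½·ln((1+r)/(1−r)) = ½·ln(1.3256) = 0.1409.
n = ((z_{α} + z_β)/C)² + 3.
(1.645 + 1.282) / 0.1409 = 2.927 / 0.1409 = 20.774.
n = 20.774² + 3 = 431.54 + 3 = 434.5.
Round up.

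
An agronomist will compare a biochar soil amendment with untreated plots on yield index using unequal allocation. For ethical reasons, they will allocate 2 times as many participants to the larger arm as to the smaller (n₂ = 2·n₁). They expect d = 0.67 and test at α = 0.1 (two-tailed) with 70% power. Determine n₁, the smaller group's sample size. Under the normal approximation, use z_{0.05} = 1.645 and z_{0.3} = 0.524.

n₁ = 16

With allocation ratio k = n₂/n₁ = 2, Var(x̄₁−x̄₂) = σ²(1/n₁ + 1/(k·n₁)) = σ²·(k+1)/(k·n₁).
So n₁ = (1 + 1/k)·((z_{α/2} + z_β)/d)² = 1.500 × (2.169/0.67)².
n₁ = 1.500 × 10.48 = 15.7.
Round up: n₁ = 16, giving n₂ = 2 × 16 = 32.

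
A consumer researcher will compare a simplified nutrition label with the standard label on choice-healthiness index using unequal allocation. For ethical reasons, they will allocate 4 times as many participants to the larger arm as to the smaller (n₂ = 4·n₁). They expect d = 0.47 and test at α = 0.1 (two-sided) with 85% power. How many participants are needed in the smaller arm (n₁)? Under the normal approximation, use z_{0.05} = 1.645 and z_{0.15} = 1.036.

With allocation ratio k = n₂/n₁ = 4, Var(x̄₁−x̄₂) = σ²(1/n₁ + 1/(k·n₁)) = σ²·(k+1)/(k·n₁).
So n₁ = (1 + 1/k)·((z_{α/2} + z_β)/d)² = 1.250 × (2.681/0.47)².
n₁ = 1.250 × 32.54 = 40.7.
Round up: n₁ = 41, giving n₂ = 4 × 41 = 164.

n₁ = 41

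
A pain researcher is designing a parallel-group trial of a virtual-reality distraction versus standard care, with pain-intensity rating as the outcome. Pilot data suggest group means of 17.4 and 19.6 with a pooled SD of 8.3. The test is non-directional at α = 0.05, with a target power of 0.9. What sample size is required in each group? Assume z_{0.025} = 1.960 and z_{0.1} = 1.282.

n = 300 per group

Cohen's d = |M₁ − M₂| / SD_pooled = |17.4 − 19.6| / 8.3 = 2.2 / 8.3 = 0.265.
For two independent groups with equal n: n = 2·((z_{α/2} + z_β) / d)².
z_{α/2} + z_β = 1.960 + 1.282 = 3.242.
n = 2 × (3.242 / 0.265)² = 2 × 12.234² = 2 × 149.67 = 299.3.
Round up to the next whole participant.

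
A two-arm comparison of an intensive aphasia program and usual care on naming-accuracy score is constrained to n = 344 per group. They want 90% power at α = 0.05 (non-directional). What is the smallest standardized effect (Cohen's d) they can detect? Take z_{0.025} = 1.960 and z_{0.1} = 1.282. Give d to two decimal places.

d_min ≈ 0.25

For two independent groups of n = 344 each: d_min = (z_{α/2} + z_β)·√(2/n).
z-sum = 1.960 + 1.282 = 3.242.
d_min = 3.242 × √(2/344) = 3.242 × 0.0762 = 0.247.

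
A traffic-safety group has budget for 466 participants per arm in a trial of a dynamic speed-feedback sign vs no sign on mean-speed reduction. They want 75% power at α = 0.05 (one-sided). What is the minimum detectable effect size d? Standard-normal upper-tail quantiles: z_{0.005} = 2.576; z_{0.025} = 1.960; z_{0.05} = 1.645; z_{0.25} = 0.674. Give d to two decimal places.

For two independent groups of n = 466 each: d_min = (z_{α} + z_β)·√(2/n).
z-sum = 1.645 + 0.674 = 2.319.
d_min = 2.319 × √(2/466) = 2.319 × 0.0655 = 0.152.

d_min ≈ 0.15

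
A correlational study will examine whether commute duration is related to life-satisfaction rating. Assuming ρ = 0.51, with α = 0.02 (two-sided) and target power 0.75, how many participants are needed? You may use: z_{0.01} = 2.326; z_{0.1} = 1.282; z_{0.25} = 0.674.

Fisher's z: C = ½·ln((1+r)/(1−r)) = ½·ln(3.0816) = 0.5627.
n = ((z_{α/2} + z_β)/C)² + 3.
(2.326 + 0.674) / 0.5627 = 3.000 / 0.5627 = 5.331.
n = 5.331² + 3 = 28.42 + 3 = 31.4.
Round up.

n = 32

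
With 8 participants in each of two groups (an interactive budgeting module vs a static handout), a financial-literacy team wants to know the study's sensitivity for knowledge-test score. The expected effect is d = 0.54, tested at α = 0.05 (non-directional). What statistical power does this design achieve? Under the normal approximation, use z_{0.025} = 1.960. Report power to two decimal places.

power ≈ 0.19

For two equal groups, power = Φ(d·√(n/2) − z_{α/2}).
d·√(n/2) = 0.54 × √(8/2) = 0.54 × 2.000 = 1.080.
z_β = 1.080 − 1.960 = -0.880.
Power = Φ(-0.880) = 0.189.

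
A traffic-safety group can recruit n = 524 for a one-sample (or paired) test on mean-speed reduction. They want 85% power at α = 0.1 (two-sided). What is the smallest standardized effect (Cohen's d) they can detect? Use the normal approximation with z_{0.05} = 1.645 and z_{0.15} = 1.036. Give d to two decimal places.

d_min ≈ 0.12

For a single sample (or paired design) of n = 524: d_min = (z_{α/2} + z_β)/√n.
z-sum = 1.645 + 1.036 = 2.681.
d_min = 2.681 / √524 = 2.681 / 22.891 = 0.117.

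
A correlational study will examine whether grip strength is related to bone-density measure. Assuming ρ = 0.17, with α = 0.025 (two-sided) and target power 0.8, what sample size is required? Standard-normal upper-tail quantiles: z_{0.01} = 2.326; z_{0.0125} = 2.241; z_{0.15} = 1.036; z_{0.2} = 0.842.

n = 326

Fisher's z: C = ½·ln((1+r)/(1−r)) = ½·ln(1.4096) = 0.1717.
n = ((z_{α/2} + z_β)/C)² + 3.
(2.241 + 0.842) / 0.1717 = 3.083 / 0.1717 = 17.956.
n = 17.956² + 3 = 322.41 + 3 = 325.4.
Round up.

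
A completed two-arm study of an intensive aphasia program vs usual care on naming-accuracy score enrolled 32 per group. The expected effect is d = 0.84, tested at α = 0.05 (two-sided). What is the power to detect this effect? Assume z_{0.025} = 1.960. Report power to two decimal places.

For two equal groups, power = Φ(d·√(n/2) − z_{α/2}).
d·√(n/2) = 0.84 × √(32/2) = 0.84 × 4.000 = 3.360.
z_β = 3.360 − 1.960 = 1.400.
Power = Φ(1.400) = 0.919.

power ≈ 0.92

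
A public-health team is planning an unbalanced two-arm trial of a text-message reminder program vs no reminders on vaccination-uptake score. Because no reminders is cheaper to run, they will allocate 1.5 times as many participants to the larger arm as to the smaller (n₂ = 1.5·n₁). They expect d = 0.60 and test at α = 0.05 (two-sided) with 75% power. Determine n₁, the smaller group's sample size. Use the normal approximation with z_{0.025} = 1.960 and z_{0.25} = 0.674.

With allocation ratio k = n₂/n₁ = 1.5, Var(x̄₁−x̄₂) = σ²(1/n₁ + 1/(k·n₁)) = σ²·(k+1)/(k·n₁).
So n₁ = (1 + 1/k)·((z_{α/2} + z_β)/d)² = 1.667 × (2.634/0.60)².
n₁ = 1.667 × 19.27 = 32.1.
Round up: n₁ = 33, giving n₂ = ⌈1.5 × 33⌉ = ⌈49.5⌉ = 50.

n₁ = 33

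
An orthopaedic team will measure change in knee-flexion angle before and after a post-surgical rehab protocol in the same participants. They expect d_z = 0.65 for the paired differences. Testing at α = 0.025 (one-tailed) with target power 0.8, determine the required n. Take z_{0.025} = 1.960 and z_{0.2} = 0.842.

For a paired (one-sample on differences) test: n = ((z_{α} + z_β) / d)².
z_{α} + z_β = 1.960 + 0.842 = 2.802.
n = (2.802 / 0.65)² = 4.311² = 18.58.
Round up.

n = 19 pairs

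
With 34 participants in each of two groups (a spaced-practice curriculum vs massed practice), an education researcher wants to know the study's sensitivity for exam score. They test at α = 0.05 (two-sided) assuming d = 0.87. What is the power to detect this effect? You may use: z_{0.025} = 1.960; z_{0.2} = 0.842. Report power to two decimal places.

For two equal groups, power = Φ(d·√(n/2) − z_{α/2}).
d·√(n/2) = 0.87 × √(34/2) = 0.87 × 4.123 = 3.587.
z_β = 3.587 − 1.960 = 1.627.
Power = Φ(1.627) = 0.948.

power ≈ 0.95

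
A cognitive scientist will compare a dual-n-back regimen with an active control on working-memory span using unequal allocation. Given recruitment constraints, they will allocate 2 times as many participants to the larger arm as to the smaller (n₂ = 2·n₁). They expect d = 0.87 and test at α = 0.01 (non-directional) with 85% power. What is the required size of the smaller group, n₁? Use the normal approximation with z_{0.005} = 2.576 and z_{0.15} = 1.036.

With allocation ratio k = n₂/n₁ = 2, Var(x̄₁−x̄₂) = σ²(1/n₁ + 1/(k·n₁)) = σ²·(k+1)/(k·n₁).
So n₁ = (1 + 1/k)·((z_{α/2} + z_β)/d)² = 1.500 × (3.612/0.87)².
n₁ = 1.500 × 17.24 = 25.9.
Round up: n₁ = 26, giving n₂ = 2 × 26 = 52.

n₁ = 26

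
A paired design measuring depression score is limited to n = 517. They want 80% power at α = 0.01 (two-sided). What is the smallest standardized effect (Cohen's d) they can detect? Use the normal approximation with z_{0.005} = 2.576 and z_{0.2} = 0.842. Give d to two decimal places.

d_min ≈ 0.15

For a single sample (or paired design) of n = 517: d_min = (z_{α/2} + z_β)/√n.
z-sum = 2.576 + 0.842 = 3.418.
d_min = 3.418 / √517 = 3.418 / 22.738 = 0.150.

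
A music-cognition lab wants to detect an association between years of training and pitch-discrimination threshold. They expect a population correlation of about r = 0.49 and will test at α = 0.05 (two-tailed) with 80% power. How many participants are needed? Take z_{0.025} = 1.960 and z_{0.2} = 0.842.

Fisher's z: C = ½·ln((1+r)/(1−r)) = ½·ln(2.9216) = 0.5361.
n = ((z_{α/2} + z_β)/C)² + 3.
(1.960 + 0.842) / 0.5361 = 2.802 / 0.5361 = 5.227.
n = 5.227² + 3 = 27.32 + 3 = 30.3.
Round up.

n = 31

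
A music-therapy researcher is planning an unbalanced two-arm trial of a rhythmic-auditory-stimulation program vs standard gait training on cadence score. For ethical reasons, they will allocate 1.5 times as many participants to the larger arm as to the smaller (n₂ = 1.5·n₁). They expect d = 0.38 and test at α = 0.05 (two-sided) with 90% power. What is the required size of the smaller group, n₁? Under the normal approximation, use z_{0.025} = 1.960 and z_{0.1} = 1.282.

With allocation ratio k = n₂/n₁ = 1.5, Var(x̄₁−x̄₂) = σ²(1/n₁ + 1/(k·n₁)) = σ²·(k+1)/(k·n₁).
So n₁ = (1 + 1/k)·((z_{α/2} + z_β)/d)² = 1.667 × (3.242/0.38)².
n₁ = 1.667 × 72.79 = 121.3.
Round up: n₁ = 122, giving n₂ = 1.5 × 122 = 183.

n₁ = 122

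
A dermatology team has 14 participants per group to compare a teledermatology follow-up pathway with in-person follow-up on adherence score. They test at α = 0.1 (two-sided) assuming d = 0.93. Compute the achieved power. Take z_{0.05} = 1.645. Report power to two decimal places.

power ≈ 0.79

For two equal groups, power = Φ(d·√(n/2) − z_{α/2}).
d·√(n/2) = 0.93 × √(14/2) = 0.93 × 2.646 = 2.461.
z_β = 2.461 − 1.645 = 0.816.
Power = Φ(0.816) = 0.793.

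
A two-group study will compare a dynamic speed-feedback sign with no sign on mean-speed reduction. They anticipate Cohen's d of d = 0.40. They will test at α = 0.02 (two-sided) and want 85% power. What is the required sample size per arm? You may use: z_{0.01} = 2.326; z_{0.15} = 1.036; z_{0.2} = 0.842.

For two independent groups with equal n: n = 2·((z_{α/2} + z_β) / d)².
z_{α/2} + z_β = 2.326 + 1.036 = 3.362.
n = 2 × (3.362 / 0.40)² = 2 × 8.405² = 2 × 70.64 = 141.3.
Round up to the next whole participant.

n = 142 per group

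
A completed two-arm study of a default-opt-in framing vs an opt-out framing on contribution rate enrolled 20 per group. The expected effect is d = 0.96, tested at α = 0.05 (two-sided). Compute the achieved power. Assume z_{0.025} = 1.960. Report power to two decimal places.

For two equal groups, power = Φ(d·√(n/2) − z_{α/2}).
d·√(n/2) = 0.96 × √(20/2) = 0.96 × 3.162 = 3.036.
z_β = 3.036 − 1.960 = 1.076.
Power = Φ(1.076) = 0.859.

power ≈ 0.86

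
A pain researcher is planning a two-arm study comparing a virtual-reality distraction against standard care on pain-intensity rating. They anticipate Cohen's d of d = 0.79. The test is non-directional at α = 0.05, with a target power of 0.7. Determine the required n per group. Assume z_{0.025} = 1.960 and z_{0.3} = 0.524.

For two independent groups with equal n: n = 2·((z_{α/2} + z_β) / d)².
z_{α/2} + z_β = 1.960 + 0.524 = 2.484.
n = 2 × (2.484 / 0.79)² = 2 × 3.144² = 2 × 9.89 = 19.8.
Round up to the next whole participant.

n = 20 per group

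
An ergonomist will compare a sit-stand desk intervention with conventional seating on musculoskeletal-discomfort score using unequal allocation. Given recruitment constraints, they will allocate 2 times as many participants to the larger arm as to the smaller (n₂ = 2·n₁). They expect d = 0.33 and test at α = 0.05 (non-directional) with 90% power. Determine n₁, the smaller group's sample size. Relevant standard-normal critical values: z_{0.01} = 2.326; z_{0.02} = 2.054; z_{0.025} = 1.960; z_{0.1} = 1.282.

n₁ = 145

With allocation ratio k = n₂/n₁ = 2, Var(x̄₁−x̄₂) = σ²(1/n₁ + 1/(k·n₁)) = σ²·(k+1)/(k·n₁).
So n₁ = (1 + 1/k)·((z_{α/2} + z_β)/d)² = 1.500 × (3.242/0.33)².
n₁ = 1.500 × 96.52 = 144.8.
Round up: n₁ = 145, giving n₂ = 2 × 145 = 290.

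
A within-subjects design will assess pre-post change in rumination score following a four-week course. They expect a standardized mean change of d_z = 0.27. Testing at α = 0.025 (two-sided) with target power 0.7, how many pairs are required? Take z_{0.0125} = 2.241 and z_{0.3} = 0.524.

For a paired (one-sample on differences) test: n = ((z_{α/2} + z_β) / d)².
z_{α/2} + z_β = 2.241 + 0.524 = 2.765.
n = (2.765 / 0.27)² = 10.241² = 104.87.
Round up.

n = 105 pairs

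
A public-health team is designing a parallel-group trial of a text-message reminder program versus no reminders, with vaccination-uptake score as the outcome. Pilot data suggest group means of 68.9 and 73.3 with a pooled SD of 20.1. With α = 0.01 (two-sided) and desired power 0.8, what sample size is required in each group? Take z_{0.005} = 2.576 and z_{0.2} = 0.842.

n = 488 per group

Cohen's d = |M₁ − M₂| / SD_pooled = |68.9 − 73.3| / 20.1 = 4.4 / 20.1 = 0.219.
For two independent groups with equal n: n = 2·((z_{α/2} + z_β) / d)².
z_{α/2} + z_β = 2.576 + 0.842 = 3.418.
n = 2 × (3.418 / 0.219)² = 2 × 15.607² = 2 × 243.59 = 487.2.
Round up to the next whole participant.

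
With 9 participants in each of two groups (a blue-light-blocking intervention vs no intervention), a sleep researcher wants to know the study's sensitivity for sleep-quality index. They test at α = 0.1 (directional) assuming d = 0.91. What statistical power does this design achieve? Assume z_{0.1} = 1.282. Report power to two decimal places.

For two equal groups, power = Φ(d·√(n/2) − z_{α}).
d·√(n/2) = 0.91 × √(9/2) = 0.91 × 2.121 = 1.930.
z_β = 1.930 − 1.282 = 0.648.
Power = Φ(0.648) = 0.742.

power ≈ 0.74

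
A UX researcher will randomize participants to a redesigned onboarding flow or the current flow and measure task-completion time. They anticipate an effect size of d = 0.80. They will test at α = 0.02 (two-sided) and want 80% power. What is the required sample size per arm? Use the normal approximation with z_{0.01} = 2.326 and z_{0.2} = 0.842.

For two independent groups with equal n: n = 2·((z_{α/2} + z_β) / d)².
z_{α/2} + z_β = 2.326 + 0.842 = 3.168.
n = 2 × (3.168 / 0.80)² = 2 × 3.960² = 2 × 15.68 = 31.4.
Round up to the next whole participant.

n = 32 per group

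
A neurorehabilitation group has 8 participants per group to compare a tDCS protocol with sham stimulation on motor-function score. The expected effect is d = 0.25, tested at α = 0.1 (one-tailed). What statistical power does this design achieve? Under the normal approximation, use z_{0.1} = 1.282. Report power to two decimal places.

power ≈ 0.22

For two equal groups, power = Φ(d·√(n/2) − z_{α}).
d·√(n/2) = 0.25 × √(8/2) = 0.25 × 2.000 = 0.500.
z_β = 0.500 − 1.282 = -0.782.
Power = Φ(-0.782) = 0.217.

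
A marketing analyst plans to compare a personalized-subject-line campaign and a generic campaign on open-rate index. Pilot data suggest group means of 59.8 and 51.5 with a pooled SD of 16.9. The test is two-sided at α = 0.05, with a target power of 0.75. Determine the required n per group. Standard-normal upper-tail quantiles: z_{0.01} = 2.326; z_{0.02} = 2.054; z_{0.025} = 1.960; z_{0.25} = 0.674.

Cohen's d = |M₁ − M₂| / SD_pooled = |59.8 − 51.5| / 16.9 = 8.3 / 16.9 = 0.491.
For two independent groups with equal n: n = 2·((z_{α/2} + z_β) / d)².
z_{α/2} + z_β = 1.960 + 0.674 = 2.634.
n = 2 × (2.634 / 0.491)² = 2 × 5.365² = 2 × 28.78 = 57.6.
Round up to the next whole participant.

n = 58 per group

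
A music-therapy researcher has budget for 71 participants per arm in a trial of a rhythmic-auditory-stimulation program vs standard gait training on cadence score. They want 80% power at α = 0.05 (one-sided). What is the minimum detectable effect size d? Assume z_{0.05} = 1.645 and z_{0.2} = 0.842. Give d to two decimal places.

For two independent groups of n = 71 each: d_min = (z_{α} + z_β)·√(2/n).
z-sum = 1.645 + 0.842 = 2.487.
d_min = 2.487 × √(2/71) = 2.487 × 0.1678 = 0.417.

d_min ≈ 0.42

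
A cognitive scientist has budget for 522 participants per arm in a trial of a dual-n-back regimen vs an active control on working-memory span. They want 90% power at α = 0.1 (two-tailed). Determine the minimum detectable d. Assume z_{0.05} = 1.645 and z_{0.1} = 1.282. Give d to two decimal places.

d_min ≈ 0.18

For two independent groups of n = 522 each: d_min = (z_{α/2} + z_β)·√(2/n).
z-sum = 1.645 + 1.282 = 2.927.
d_min = 2.927 × √(2/522) = 2.927 × 0.0619 = 0.181.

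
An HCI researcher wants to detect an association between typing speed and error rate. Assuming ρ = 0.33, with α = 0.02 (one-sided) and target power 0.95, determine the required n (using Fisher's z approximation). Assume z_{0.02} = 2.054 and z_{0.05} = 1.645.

n = 120

Fisher's z: C = ½·ln((1+r)/(1−r)) = ½·ln(1.9851) = 0.3428.
n = ((z_{α} + z_β)/C)² + 3.
(2.054 + 1.645) / 0.3428 = 3.699 / 0.3428 = 10.791.
n = 10.791² + 3 = 116.44 + 3 = 119.4.
Round up.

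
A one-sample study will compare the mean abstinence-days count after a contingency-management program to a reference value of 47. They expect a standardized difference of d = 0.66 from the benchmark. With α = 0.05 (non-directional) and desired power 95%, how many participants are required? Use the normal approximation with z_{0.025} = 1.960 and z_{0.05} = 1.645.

n = 30

For a one-sample test: n = ((z_{α/2} + z_β) / d)².
z_{α/2} + z_β = 1.960 + 1.645 = 3.605.
n = (3.605 / 0.66)² = 5.462² = 29.83.
Round up.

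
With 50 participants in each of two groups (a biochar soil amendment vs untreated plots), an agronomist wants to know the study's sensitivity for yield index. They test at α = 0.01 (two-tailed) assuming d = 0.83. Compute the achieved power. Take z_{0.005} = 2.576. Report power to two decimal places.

For two equal groups, power = Φ(d·√(n/2) − z_{α/2}).
d·√(n/2) = 0.83 × √(50/2) = 0.83 × 5.000 = 4.150.
z_β = 4.150 − 2.576 = 1.574.
Power = Φ(1.574) = 0.942.

power ≈ 0.94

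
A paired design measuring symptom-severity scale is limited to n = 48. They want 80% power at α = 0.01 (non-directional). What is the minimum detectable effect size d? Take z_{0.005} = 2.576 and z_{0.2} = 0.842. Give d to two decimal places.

For a single sample (or paired design) of n = 48: d_min = (z_{α/2} + z_β)/√n.
z-sum = 2.576 + 0.842 = 3.418.
d_min = 3.418 / √48 = 3.418 / 6.928 = 0.493.

d_min ≈ 0.49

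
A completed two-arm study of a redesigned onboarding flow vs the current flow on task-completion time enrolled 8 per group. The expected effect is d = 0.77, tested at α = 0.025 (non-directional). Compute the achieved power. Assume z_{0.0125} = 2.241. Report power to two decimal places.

power ≈ 0.24

For two equal groups, power = Φ(d·√(n/2) − z_{α/2}).
d·√(n/2) = 0.77 × √(8/2) = 0.77 × 2.000 = 1.540.
z_β = 1.540 − 2.241 = -0.701.
Power = Φ(-0.701) = 0.242.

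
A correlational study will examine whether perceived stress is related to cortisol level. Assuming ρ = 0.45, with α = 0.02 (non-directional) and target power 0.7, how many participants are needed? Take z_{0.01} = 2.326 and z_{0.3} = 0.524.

n = 38

Fisher's z: C = ½·ln((1+r)/(1−r)) = ½·ln(2.6364) = 0.4847.
n = ((z_{α/2} + z_β)/C)² + 3.
(2.326 + 0.524) / 0.4847 = 2.850 / 0.4847 = 5.880.
n = 5.880² + 3 = 34.57 + 3 = 37.6.
Round up.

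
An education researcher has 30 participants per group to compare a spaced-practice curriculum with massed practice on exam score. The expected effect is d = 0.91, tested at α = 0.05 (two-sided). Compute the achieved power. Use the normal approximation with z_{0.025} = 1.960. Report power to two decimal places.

power ≈ 0.94

For two equal groups, power = Φ(d·√(n/2) − z_{α/2}).
d·√(n/2) = 0.91 × √(30/2) = 0.91 × 3.873 = 3.524.
z_β = 3.524 − 1.960 = 1.564.
Power = Φ(1.564) = 0.941.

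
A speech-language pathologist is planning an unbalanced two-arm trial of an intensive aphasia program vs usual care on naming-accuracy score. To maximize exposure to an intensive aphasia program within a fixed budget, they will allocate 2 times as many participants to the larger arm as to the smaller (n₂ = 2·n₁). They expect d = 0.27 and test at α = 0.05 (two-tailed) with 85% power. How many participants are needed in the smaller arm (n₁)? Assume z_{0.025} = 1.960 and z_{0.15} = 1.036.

With allocation ratio k = n₂/n₁ = 2, Var(x̄₁−x̄₂) = σ²(1/n₁ + 1/(k·n₁)) = σ²·(k+1)/(k·n₁).
So n₁ = (1 + 1/k)·((z_{α/2} + z_β)/d)² = 1.500 × (2.996/0.27)².
n₁ = 1.500 × 123.13 = 184.7.
Round up: n₁ = 185, giving n₂ = 2 × 185 = 370.

n₁ = 185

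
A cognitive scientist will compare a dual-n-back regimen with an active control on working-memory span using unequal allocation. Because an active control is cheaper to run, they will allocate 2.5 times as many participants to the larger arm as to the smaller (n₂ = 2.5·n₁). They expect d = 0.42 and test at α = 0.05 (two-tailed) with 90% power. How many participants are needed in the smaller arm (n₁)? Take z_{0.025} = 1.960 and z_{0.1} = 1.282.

With allocation ratio k = n₂/n₁ = 2.5, Var(x̄₁−x̄₂) = σ²(1/n₁ + 1/(k·n₁)) = σ²·(k+1)/(k·n₁).
So n₁ = (1 + 1/k)·((z_{α/2} + z_β)/d)² = 1.400 × (3.242/0.42)².
n₁ = 1.400 × 59.58 = 83.4.
Round up: n₁ = 84, giving n₂ = 2.5 × 84 = 210.

n₁ = 84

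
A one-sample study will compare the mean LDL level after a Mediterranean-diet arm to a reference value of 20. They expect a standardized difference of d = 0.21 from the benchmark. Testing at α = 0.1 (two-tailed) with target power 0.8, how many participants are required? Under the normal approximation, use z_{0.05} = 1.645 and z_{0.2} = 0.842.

For a one-sample test: n = ((z_{α/2} + z_β) / d)².
z_{α/2} + z_β = 1.645 + 0.842 = 2.487.
n = (2.487 / 0.21)² = 11.843² = 140.25.
Round up.

n = 141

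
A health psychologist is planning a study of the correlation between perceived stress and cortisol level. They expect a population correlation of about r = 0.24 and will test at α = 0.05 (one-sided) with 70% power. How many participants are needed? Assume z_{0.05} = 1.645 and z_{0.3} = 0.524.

n = 82

Fisher's z: C = ½·ln((1+r)/(1−r)) = ½·ln(1.6316) = 0.2448.
n = ((z_{α} + z_β)/C)² + 3.
(1.645 + 0.524) / 0.2448 = 2.169 / 0.2448 = 8.860.
n = 8.860² + 3 = 78.50 + 3 = 81.5.
Round up.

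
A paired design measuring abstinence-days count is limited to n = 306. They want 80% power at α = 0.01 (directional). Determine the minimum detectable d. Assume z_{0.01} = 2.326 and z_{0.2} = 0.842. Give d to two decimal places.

For a single sample (or paired design) of n = 306: d_min = (z_{α} + z_β)/√n.
z-sum = 2.326 + 0.842 = 3.168.
d_min = 3.168 / √306 = 3.168 / 17.493 = 0.181.

d_min ≈ 0.18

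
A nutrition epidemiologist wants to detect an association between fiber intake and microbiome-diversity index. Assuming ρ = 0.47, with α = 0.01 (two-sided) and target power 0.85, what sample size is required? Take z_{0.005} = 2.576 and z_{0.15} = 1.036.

n = 54

Fisher's z: C = ½·ln((1+r)/(1−r)) = ½·ln(2.7736) = 0.5101.
n = ((z_{α/2} + z_β)/C)² + 3.
(2.576 + 1.036) / 0.5101 = 3.612 / 0.5101 = 7.081.
n = 7.081² + 3 = 50.14 + 3 = 53.1.
Round up.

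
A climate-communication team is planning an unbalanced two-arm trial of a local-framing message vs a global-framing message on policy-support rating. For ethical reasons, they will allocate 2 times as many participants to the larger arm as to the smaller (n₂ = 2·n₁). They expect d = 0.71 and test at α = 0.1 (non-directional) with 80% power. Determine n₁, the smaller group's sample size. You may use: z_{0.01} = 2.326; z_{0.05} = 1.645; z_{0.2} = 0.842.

n₁ = 19

With allocation ratio k = n₂/n₁ = 2, Var(x̄₁−x̄₂) = σ²(1/n₁ + 1/(k·n₁)) = σ²·(k+1)/(k·n₁).
So n₁ = (1 + 1/k)·((z_{α/2} + z_β)/d)² = 1.500 × (2.487/0.71)².
n₁ = 1.500 × 12.27 = 18.4.
Round up: n₁ = 19, giving n₂ = 2 × 19 = 38.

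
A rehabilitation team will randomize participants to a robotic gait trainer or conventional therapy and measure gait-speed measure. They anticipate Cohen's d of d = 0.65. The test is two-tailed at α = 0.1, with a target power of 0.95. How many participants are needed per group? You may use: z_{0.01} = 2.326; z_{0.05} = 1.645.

n = 52 per group

For two independent groups with equal n: n = 2·((z_{α/2} + z_β) / d)².
z_{α/2} + z_β = 1.645 + 1.645 = 3.290.
n = 2 × (3.290 / 0.65)² = 2 × 5.062² = 2 × 25.62 = 51.2.
Round up to the next whole participant.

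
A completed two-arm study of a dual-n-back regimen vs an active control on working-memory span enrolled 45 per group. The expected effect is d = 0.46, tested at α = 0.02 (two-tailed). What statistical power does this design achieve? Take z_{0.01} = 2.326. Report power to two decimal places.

power ≈ 0.44

For two equal groups, power = Φ(d·√(n/2) − z_{α/2}).
d·√(n/2) = 0.46 × √(45/2) = 0.46 × 4.743 = 2.182.
z_β = 2.182 − 2.326 = -0.144.
Power = Φ(-0.144) = 0.443.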